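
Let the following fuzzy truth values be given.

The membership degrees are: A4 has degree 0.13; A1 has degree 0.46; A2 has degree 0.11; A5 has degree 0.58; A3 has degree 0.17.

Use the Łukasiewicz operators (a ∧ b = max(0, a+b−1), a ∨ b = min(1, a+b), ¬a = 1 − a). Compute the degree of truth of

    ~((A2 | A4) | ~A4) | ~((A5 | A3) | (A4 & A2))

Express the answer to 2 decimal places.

0.25

A2 | A4 = min(1, a+b) on (0.11, 0.13) = 0.24
~A4 = 1 − 0.13 = 0.87
(A2 | A4) | ~A4 = min(1, a+b) on (0.24, 0.87) = 1.00
~((A2 | A4) | ~A4) = 1 − 1.00 = 0.00
A5 | A3 = min(1, a+b) on (0.58, 0.17) = 0.75
A4 & A2 = max(0, a+b−1) on (0.13, 0.11) = 0.00
(A5 | A3) | (A4 & A2) = min(1, a+b) on (0.75, 0.00) = 0.75
~((A5 | A3) | (A4 & A2)) = 1 − 0.75 = 0.25
~((A2 | A4) | ~A4) | ~((A5 | A3) | (A4 & A2)) = min(1, a+b) on (0.00, 0.25) = 0.25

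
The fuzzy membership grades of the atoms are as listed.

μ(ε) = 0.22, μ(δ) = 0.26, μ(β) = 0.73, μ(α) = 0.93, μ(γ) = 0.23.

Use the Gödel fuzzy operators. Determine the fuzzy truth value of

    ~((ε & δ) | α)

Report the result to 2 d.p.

0.07

ε & δ = min(a, b) on (0.22, 0.26) = 0.22
(ε & δ) | α = max(a, b) on (0.22, 0.93) = 0.93
~((ε & δ) | α) = 1 − 0.93 = 0.07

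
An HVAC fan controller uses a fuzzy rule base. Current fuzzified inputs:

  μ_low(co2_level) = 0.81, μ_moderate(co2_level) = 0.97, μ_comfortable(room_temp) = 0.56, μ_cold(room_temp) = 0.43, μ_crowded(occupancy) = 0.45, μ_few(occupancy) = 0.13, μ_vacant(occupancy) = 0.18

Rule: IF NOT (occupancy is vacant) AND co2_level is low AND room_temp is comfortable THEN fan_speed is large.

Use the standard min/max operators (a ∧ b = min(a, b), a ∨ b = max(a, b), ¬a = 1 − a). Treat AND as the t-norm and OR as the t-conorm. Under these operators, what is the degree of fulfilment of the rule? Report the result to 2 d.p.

firing strength: ¬vacant=1−0.18=0.82, low=0.81, comfortable=0.56; AND[min(a, b)] → w = 0.56

0.56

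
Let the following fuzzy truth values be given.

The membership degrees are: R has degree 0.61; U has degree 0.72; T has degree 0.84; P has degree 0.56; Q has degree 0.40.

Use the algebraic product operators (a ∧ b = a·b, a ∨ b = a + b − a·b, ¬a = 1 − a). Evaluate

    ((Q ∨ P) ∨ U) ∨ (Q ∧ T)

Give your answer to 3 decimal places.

Q ∨ P = a + b − a·b on (0.4000, 0.5600) = 0.7360
(Q ∨ P) ∨ U = a + b − a·b on (0.7360, 0.7200) = 0.9261
Q ∧ T = a·b on (0.4000, 0.8400) = 0.3360
((Q ∨ P) ∨ U) ∨ (Q ∧ T) = a + b − a·b on (0.9261, 0.3360) = 0.9509

0.951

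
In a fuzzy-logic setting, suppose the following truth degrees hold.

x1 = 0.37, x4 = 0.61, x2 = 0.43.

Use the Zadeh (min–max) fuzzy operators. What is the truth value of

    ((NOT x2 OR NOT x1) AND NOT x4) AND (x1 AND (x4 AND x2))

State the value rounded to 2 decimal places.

0.37

NOT x2 = 1 − 0.43 = 0.57
NOT x1 = 1 − 0.37 = 0.63
NOT x2 OR NOT x1 = max(a, b) on (0.57, 0.63) = 0.63
NOT x4 = 1 − 0.61 = 0.39
(NOT x2 OR NOT x1) AND NOT x4 = min(a, b) on (0.63, 0.39) = 0.39
x4 AND x2 = min(a, b) on (0.61, 0.43) = 0.43
x1 AND (x4 AND x2) = min(a, b) on (0.37, 0.43) = 0.37
((NOT x2 OR NOT x1) AND NOT x4) AND (x1 AND (x4 AND x2)) = min(a, b) on (0.39, 0.37) = 0.37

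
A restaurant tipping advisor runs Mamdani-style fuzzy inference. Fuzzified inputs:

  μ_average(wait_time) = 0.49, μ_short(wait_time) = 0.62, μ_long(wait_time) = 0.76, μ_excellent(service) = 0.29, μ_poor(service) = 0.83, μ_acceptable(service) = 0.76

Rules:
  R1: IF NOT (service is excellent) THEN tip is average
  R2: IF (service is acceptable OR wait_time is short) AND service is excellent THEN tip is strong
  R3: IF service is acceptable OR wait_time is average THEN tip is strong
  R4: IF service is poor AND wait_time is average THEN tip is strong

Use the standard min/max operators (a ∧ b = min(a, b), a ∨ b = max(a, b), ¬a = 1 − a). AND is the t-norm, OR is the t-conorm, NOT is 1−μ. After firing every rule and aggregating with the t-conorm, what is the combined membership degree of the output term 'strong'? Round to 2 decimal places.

R1: ¬excellent=1−0.29=0.71 → w = 0.71
R2: (acceptable=0.76 OR short=0.62) = 0.76; AND[min(a, b)] with excellent=0.29 → w = 0.29
R3: acceptable=0.76, average=0.49; OR[max(a, b)] → w = 0.76
R4: poor=0.83, average=0.49; AND[min(a, b)] → w = 0.49
Rules with consequent 'strong': {R2, R3, R4} → strengths 0.29, 0.76, 0.49
Aggregate via t-conorm [max(a, b)]: 0.76

0.76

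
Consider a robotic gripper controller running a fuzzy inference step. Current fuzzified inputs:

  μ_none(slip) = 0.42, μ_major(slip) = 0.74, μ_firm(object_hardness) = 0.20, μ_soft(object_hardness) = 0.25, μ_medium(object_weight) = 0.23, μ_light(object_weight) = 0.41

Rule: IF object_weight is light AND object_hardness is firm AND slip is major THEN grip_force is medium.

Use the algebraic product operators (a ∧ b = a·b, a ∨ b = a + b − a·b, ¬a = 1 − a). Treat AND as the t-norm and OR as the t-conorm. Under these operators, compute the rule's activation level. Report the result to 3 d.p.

firing strength: light=0.41, firm=0.20, major=0.74; AND[a·b] → w = 0.0607

0.061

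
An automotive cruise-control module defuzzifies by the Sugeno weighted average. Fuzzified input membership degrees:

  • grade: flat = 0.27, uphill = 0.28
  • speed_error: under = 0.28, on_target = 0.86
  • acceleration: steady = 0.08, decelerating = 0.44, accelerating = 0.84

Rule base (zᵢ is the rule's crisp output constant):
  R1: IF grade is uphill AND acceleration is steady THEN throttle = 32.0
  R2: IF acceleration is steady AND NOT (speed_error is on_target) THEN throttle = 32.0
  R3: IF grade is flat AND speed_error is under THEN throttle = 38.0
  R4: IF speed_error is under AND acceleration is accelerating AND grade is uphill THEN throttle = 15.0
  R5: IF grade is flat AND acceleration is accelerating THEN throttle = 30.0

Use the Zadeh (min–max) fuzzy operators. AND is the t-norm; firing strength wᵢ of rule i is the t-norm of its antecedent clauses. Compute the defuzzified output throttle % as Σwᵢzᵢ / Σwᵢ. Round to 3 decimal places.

28.245

R1 (z=32.0): uphill=0.28, steady=0.08; AND[min(a, b)] → w = 0.08
R2 (z=32.0): steady=0.08, ¬on_target=1−0.86=0.14; AND[min(a, b)] → w = 0.08
R3 (z=38.0): flat=0.27, under=0.28; AND[min(a, b)] → w = 0.27
R4 (z=15.0): under=0.28, accelerating=0.84, uphill=0.28; AND[min(a, b)] → w = 0.28
R5 (z=30.0): flat=0.27, accelerating=0.84; AND[min(a, b)] → w = 0.27
Weighted average = (0.08·32.0 + 0.08·32.0 + 0.27·38.0 + 0.28·15.0 + 0.27·30.0) / (0.08 + 0.08 + 0.27 + 0.28 + 0.27)
  = 27.6800 / 0.9800 = 28.245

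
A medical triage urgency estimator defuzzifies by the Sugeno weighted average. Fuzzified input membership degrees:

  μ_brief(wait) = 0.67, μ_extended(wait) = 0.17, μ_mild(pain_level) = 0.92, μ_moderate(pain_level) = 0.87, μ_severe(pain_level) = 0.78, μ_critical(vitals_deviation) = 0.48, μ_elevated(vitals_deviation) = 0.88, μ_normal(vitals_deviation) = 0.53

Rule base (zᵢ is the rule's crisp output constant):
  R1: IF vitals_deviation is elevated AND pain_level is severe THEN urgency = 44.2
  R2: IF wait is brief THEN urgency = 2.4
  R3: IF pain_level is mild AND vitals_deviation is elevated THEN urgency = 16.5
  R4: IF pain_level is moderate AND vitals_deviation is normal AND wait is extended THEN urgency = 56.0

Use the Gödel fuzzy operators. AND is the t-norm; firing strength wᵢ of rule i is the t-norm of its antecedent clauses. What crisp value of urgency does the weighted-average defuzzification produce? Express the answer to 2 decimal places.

24.05

R1 (z=44.2): elevated=0.88, severe=0.78; AND[min(a, b)] → w = 0.78
R2 (z=2.4): brief=0.67 → w = 0.67
R3 (z=16.5): mild=0.92, elevated=0.88; AND[min(a, b)] → w = 0.88
R4 (z=56.0): moderate=0.87, normal=0.53, extended=0.17; AND[min(a, b)] → w = 0.17
Weighted average = (0.78·44.2 + 0.67·2.4 + 0.88·16.5 + 0.17·56.0) / (0.78 + 0.67 + 0.88 + 0.17)
  = 60.1240 / 2.5000 = 24.05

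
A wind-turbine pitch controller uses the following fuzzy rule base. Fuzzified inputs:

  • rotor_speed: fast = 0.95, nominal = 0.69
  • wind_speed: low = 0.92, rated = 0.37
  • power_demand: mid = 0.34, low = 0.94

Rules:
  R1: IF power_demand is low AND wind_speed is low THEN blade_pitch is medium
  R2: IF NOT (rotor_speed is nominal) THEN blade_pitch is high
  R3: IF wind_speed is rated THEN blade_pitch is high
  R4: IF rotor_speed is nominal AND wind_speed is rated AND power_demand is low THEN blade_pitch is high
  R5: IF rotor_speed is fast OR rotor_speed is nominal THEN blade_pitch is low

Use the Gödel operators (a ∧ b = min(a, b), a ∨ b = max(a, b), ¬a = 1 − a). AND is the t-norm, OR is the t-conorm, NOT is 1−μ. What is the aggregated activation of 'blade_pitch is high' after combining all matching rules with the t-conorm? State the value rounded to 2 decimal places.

R1: low=0.94, low=0.92; AND[min(a, b)] → w = 0.92
R2: ¬nominal=1−0.69=0.31 → w = 0.31
R3: rated=0.37 → w = 0.37
R4: nominal=0.69, rated=0.37, low=0.94; AND[min(a, b)] → w = 0.37
R5: fast=0.95, nominal=0.69; OR[max(a, b)] → w = 0.95
Rules with consequent 'high': {R2, R3, R4} → strengths 0.31, 0.37, 0.37
Aggregate via t-conorm [max(a, b)]: 0.37

0.37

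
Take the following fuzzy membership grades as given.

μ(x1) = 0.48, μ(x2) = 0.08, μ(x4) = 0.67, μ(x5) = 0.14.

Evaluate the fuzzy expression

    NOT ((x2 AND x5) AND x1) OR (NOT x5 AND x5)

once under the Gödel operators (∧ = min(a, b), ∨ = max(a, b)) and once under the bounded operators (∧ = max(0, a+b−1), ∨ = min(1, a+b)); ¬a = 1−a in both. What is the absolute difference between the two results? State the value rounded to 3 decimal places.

Under Gödel:
  x2 AND x5 = min(a, b) on (0.08, 0.14) = 0.08
  (x2 AND x5) AND x1 = min(a, b) on (0.08, 0.48) = 0.08
  NOT ((x2 AND x5) AND x1) = 1 − 0.08 = 0.92
  NOT x5 = 1 − 0.14 = 0.86
  NOT x5 AND x5 = min(a, b) on (0.86, 0.14) = 0.14
  NOT ((x2 AND x5) AND x1) OR (NOT x5 AND x5) = max(a, b) on (0.92, 0.14) = 0.92
  → value = 0.9200
Under bounded:
  x2 AND x5 = max(0, a+b−1) on (0.08, 0.14) = 0.00
  (x2 AND x5) AND x1 = max(0, a+b−1) on (0.00, 0.48) = 0.00
  NOT ((x2 AND x5) AND x1) = 1 − 0.00 = 1.00
  NOT x5 = 1 − 0.14 = 0.86
  NOT x5 AND x5 = max(0, a+b−1) on (0.86, 0.14) = 0.00
  NOT ((x2 AND x5) AND x1) OR (NOT x5 AND x5) = min(1, a+b) on (1.00, 0.00) = 1.00
  → value = 1.0000
|0.9200 − 1.0000| = 0.080

0.080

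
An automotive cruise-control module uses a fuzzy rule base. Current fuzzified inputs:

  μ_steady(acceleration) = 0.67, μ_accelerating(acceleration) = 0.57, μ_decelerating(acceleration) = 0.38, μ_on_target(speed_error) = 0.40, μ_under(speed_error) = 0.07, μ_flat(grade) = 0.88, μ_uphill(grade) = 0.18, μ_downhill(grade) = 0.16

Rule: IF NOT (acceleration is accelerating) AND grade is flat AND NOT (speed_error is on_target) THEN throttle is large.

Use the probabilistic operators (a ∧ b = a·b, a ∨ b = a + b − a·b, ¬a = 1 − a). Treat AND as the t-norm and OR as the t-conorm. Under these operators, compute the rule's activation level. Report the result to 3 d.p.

0.227

firing strength: ¬accelerating=1−0.57=0.43, flat=0.88, ¬on_target=1−0.40=0.60; AND[a·b] → w = 0.2270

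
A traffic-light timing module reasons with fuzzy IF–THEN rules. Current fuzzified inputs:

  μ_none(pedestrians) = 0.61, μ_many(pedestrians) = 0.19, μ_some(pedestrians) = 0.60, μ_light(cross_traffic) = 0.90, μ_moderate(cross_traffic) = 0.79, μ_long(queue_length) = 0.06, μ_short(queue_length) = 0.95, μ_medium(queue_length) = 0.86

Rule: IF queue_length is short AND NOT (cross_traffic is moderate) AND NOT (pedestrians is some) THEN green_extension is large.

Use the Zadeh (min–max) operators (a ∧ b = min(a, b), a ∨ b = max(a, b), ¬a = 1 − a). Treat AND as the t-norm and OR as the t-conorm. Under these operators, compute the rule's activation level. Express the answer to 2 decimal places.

0.21

firing strength: short=0.95, ¬moderate=1−0.79=0.21, ¬some=1−0.60=0.40; AND[min(a, b)] → w = 0.21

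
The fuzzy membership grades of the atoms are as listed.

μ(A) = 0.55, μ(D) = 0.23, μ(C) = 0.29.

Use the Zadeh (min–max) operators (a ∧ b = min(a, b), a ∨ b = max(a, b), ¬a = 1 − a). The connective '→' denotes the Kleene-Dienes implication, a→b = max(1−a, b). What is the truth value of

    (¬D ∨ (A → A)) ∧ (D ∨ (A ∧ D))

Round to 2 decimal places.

¬D = 1 − 0.23 = 0.77
A → A  [Kleene-Dienes: max(1−a, b)] with a=0.55, b=0.55 → 0.55
¬D ∨ (A → A) = max(a, b) on (0.77, 0.55) = 0.77
A ∧ D = min(a, b) on (0.55, 0.23) = 0.23
D ∨ (A ∧ D) = max(a, b) on (0.23, 0.23) = 0.23
(¬D ∨ (A → A)) ∧ (D ∨ (A ∧ D)) = min(a, b) on (0.77, 0.23) = 0.23

0.23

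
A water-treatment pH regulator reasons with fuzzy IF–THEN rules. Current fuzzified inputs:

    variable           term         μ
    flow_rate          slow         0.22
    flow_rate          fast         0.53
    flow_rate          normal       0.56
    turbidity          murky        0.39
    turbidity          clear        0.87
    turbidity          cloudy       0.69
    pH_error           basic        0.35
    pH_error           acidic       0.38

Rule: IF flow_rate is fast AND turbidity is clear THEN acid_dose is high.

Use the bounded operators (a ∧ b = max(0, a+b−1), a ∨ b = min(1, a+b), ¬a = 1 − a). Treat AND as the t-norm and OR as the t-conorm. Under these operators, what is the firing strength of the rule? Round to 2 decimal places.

0.40

firing strength: fast=0.53, clear=0.87; AND[max(0, a+b−1)] → w = 0.40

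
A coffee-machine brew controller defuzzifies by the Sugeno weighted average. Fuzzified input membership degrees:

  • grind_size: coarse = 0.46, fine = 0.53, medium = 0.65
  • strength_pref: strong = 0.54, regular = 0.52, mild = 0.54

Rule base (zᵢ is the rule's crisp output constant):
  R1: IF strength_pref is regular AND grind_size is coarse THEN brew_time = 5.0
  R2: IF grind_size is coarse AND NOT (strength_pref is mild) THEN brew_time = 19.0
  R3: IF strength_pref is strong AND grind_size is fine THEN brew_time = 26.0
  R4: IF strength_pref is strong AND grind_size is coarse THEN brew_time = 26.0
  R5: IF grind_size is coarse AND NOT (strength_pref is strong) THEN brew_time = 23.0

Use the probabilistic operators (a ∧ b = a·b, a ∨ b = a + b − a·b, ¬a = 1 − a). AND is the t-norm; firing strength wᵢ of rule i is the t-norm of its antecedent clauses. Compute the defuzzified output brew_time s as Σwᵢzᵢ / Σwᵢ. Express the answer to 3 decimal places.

R1 (z=5.0): regular=0.52, coarse=0.46; AND[a·b] → w = 0.2392
R2 (z=19.0): coarse=0.46, ¬mild=1−0.54=0.46; AND[a·b] → w = 0.2116
R3 (z=26.0): strong=0.54, fine=0.53; AND[a·b] → w = 0.2862
R4 (z=26.0): strong=0.54, coarse=0.46; AND[a·b] → w = 0.2484
R5 (z=23.0): coarse=0.46, ¬strong=1−0.54=0.46; AND[a·b] → w = 0.2116
Weighted average = (0.2392·5.0 + 0.2116·19.0 + 0.2862·26.0 + 0.2484·26.0 + 0.2116·23.0) / (0.2392 + 0.2116 + 0.2862 + 0.2484 + 0.2116)
  = 23.9828 / 1.1970 = 20.036

20.036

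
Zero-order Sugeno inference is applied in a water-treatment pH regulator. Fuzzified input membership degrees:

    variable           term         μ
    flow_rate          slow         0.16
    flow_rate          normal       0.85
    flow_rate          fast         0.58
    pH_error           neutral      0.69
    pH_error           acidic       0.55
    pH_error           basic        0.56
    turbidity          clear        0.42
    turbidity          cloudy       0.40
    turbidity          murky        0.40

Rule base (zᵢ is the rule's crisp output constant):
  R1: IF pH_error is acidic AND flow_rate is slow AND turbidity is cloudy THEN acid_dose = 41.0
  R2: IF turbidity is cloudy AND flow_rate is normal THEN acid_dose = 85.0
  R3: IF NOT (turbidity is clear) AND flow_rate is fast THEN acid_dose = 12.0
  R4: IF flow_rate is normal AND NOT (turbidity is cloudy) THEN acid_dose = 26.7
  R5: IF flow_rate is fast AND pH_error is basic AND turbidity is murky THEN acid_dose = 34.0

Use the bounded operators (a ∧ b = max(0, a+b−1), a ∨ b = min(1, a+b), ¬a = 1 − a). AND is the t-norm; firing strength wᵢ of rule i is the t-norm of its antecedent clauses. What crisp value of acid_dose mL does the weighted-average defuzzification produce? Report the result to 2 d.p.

R1 (z=41.0): acidic=0.55, slow=0.16, cloudy=0.40; AND[max(0, a+b−1)] → w = 0.00
R2 (z=85.0): cloudy=0.40, normal=0.85; AND[max(0, a+b−1)] → w = 0.25
R3 (z=12.0): ¬clear=1−0.42=0.58, fast=0.58; AND[max(0, a+b−1)] → w = 0.16
R4 (z=26.7): normal=0.85, ¬cloudy=1−0.40=0.60; AND[max(0, a+b−1)] → w = 0.45
R5 (z=34.0): fast=0.58, basic=0.56, murky=0.40; AND[max(0, a+b−1)] → w = 0.00
Weighted average = (0.00·41.0 + 0.25·85.0 + 0.16·12.0 + 0.45·26.7 + 0.00·34.0) / (0.00 + 0.25 + 0.16 + 0.45 + 0.00)
  = 35.1850 / 0.8600 = 40.91

40.91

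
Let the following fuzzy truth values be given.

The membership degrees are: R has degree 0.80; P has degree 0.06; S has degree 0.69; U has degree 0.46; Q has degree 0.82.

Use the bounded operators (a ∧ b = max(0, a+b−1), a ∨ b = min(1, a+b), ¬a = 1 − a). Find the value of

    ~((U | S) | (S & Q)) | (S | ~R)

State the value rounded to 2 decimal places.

U | S = min(1, a+b) on (0.46, 0.69) = 1.00
S & Q = max(0, a+b−1) on (0.69, 0.82) = 0.51
(U | S) | (S & Q) = min(1, a+b) on (1.00, 0.51) = 1.00
~((U | S) | (S & Q)) = 1 − 1.00 = 0.00
~R = 1 − 0.80 = 0.20
S | ~R = min(1, a+b) on (0.69, 0.20) = 0.89
~((U | S) | (S & Q)) | (S | ~R) = min(1, a+b) on (0.00, 0.89) = 0.89

0.89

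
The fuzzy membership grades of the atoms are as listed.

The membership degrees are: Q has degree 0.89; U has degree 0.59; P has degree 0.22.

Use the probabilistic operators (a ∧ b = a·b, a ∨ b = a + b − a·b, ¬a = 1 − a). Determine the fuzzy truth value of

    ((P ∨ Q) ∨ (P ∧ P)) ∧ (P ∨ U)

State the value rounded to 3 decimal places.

0.625

P ∨ Q = a + b − a·b on (0.2200, 0.8900) = 0.9142
P ∧ P = a·b on (0.2200, 0.2200) = 0.0484
(P ∨ Q) ∨ (P ∧ P) = a + b − a·b on (0.9142, 0.0484) = 0.9184
P ∨ U = a + b − a·b on (0.2200, 0.5900) = 0.6802
((P ∨ Q) ∨ (P ∧ P)) ∧ (P ∨ U) = a·b on (0.9184, 0.6802) = 0.6247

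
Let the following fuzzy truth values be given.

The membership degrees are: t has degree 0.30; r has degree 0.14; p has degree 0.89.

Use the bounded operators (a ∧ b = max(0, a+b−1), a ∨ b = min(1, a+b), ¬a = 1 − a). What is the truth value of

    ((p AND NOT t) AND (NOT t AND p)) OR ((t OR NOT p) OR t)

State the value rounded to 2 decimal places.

NOT t = 1 − 0.30 = 0.70
p AND NOT t = max(0, a+b−1) on (0.89, 0.70) = 0.59
NOT t = 1 − 0.30 = 0.70
NOT t AND p = max(0, a+b−1) on (0.70, 0.89) = 0.59
(p AND NOT t) AND (NOT t AND p) = max(0, a+b−1) on (0.59, 0.59) = 0.18
NOT p = 1 − 0.89 = 0.11
t OR NOT p = min(1, a+b) on (0.30, 0.11) = 0.41
(t OR NOT p) OR t = min(1, a+b) on (0.41, 0.30) = 0.71
((p AND NOT t) AND (NOT t AND p)) OR ((t OR NOT p) OR t) = min(1, a+b) on (0.18, 0.71) = 0.89

0.89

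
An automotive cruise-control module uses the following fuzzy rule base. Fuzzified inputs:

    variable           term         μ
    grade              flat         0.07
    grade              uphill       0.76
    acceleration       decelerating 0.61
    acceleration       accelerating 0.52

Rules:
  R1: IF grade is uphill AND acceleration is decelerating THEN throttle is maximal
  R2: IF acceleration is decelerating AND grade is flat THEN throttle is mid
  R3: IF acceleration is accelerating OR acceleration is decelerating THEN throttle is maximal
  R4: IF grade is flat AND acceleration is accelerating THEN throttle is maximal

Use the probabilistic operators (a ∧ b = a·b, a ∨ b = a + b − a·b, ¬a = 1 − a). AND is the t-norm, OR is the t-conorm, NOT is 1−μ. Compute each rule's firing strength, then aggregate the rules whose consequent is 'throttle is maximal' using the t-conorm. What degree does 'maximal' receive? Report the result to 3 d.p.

0.903

R1: uphill=0.76, decelerating=0.61; AND[a·b] → w = 0.4636
R2: decelerating=0.61, flat=0.07; AND[a·b] → w = 0.0427
R3: accelerating=0.52, decelerating=0.61; OR[a + b − a·b] → w = 0.8128
R4: flat=0.07, accelerating=0.52; AND[a·b] → w = 0.0364
Rules with consequent 'maximal': {R1, R3, R4} → strengths 0.4636, 0.8128, 0.0364
Aggregate via t-conorm [a + b − a·b]: 0.9032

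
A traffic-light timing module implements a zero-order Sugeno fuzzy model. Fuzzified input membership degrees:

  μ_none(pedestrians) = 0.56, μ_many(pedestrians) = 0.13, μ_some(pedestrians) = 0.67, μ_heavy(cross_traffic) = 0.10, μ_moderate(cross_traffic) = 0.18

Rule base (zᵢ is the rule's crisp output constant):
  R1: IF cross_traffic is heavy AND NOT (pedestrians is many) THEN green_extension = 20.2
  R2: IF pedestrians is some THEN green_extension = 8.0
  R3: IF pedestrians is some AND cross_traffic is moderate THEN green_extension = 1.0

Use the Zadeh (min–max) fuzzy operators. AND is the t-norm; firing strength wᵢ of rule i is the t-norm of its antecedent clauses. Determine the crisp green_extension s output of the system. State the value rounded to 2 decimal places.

7.96

R1 (z=20.2): heavy=0.10, ¬many=1−0.13=0.87; AND[min(a, b)] → w = 0.10
R2 (z=8.0): some=0.67 → w = 0.67
R3 (z=1.0): some=0.67, moderate=0.18; AND[min(a, b)] → w = 0.18
Weighted average = (0.10·20.2 + 0.67·8.0 + 0.18·1.0) / (0.10 + 0.67 + 0.18)
  = 7.5600 / 0.9500 = 7.96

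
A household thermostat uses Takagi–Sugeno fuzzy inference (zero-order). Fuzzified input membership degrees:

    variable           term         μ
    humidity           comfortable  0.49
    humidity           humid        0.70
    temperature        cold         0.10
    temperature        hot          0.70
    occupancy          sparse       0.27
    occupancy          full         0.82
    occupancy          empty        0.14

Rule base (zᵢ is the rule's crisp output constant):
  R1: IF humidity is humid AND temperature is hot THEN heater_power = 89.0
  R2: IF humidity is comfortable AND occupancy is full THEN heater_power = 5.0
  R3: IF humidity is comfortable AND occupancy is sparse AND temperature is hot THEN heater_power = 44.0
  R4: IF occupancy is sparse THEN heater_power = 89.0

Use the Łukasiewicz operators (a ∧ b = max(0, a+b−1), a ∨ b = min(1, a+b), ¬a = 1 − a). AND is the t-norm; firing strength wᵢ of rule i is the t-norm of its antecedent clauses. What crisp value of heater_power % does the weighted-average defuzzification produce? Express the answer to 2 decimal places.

62.43

R1 (z=89.0): humid=0.70, hot=0.70; AND[max(0, a+b−1)] → w = 0.40
R2 (z=5.0): comfortable=0.49, full=0.82; AND[max(0, a+b−1)] → w = 0.31
R3 (z=44.0): comfortable=0.49, sparse=0.27, hot=0.70; AND[max(0, a+b−1)] → w = 0.00
R4 (z=89.0): sparse=0.27 → w = 0.27
Weighted average = (0.40·89.0 + 0.31·5.0 + 0.00·44.0 + 0.27·89.0) / (0.40 + 0.31 + 0.00 + 0.27)
  = 61.1800 / 0.9800 = 62.43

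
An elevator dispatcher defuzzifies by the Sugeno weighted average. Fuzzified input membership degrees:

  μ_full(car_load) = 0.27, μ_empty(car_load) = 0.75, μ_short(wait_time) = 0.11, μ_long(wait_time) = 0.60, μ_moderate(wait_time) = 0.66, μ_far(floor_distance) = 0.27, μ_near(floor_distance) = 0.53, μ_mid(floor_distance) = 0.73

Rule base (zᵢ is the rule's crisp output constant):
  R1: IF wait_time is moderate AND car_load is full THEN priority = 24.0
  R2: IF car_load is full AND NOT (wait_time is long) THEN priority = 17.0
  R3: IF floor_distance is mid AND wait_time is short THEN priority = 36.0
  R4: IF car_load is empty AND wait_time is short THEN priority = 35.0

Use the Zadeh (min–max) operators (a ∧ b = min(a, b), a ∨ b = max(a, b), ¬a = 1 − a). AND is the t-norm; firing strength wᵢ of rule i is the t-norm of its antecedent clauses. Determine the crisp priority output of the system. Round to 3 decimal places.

24.842

R1 (z=24.0): moderate=0.66, full=0.27; AND[min(a, b)] → w = 0.27
R2 (z=17.0): full=0.27, ¬long=1−0.60=0.40; AND[min(a, b)] → w = 0.27
R3 (z=36.0): mid=0.73, short=0.11; AND[min(a, b)] → w = 0.11
R4 (z=35.0): empty=0.75, short=0.11; AND[min(a, b)] → w = 0.11
Weighted average = (0.27·24.0 + 0.27·17.0 + 0.11·36.0 + 0.11·35.0) / (0.27 + 0.27 + 0.11 + 0.11)
  = 18.8800 / 0.7600 = 24.842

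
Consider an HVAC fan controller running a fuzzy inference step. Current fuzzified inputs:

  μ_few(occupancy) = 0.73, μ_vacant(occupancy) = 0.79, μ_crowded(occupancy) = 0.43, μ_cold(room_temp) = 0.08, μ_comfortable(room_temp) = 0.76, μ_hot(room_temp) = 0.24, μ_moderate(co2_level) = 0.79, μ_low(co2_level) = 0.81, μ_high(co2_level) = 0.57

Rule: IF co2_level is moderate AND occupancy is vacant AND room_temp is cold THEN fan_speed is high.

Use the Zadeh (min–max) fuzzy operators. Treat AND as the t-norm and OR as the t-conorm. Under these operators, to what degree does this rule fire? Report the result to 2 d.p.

firing strength: moderate=0.79, vacant=0.79, cold=0.08; AND[min(a, b)] → w = 0.08

0.08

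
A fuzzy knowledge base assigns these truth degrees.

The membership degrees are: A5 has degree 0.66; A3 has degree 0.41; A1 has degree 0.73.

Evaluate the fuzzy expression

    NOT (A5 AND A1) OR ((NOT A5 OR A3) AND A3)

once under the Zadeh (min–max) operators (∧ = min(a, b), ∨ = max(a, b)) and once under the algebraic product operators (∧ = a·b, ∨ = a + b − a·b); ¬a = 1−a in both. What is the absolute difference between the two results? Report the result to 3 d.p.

Under Zadeh (min–max):
  A5 AND A1 = min(a, b) on (0.66, 0.73) = 0.66
  NOT (A5 AND A1) = 1 − 0.66 = 0.34
  NOT A5 = 1 − 0.66 = 0.34
  NOT A5 OR A3 = max(a, b) on (0.34, 0.41) = 0.41
  (NOT A5 OR A3) AND A3 = min(a, b) on (0.41, 0.41) = 0.41
  NOT (A5 AND A1) OR ((NOT A5 OR A3) AND A3) = max(a, b) on (0.34, 0.41) = 0.41
  → value = 0.4100
Under algebraic product:
  A5 AND A1 = a·b on (0.6600, 0.7300) = 0.4818
  NOT (A5 AND A1) = 1 − 0.4818 = 0.5182
  NOT A5 = 1 − 0.6600 = 0.3400
  NOT A5 OR A3 = a + b − a·b on (0.3400, 0.4100) = 0.6106
  (NOT A5 OR A3) AND A3 = a·b on (0.6106, 0.4100) = 0.2503
  NOT (A5 AND A1) OR ((NOT A5 OR A3) AND A3) = a + b − a·b on (0.5182, 0.2503) = 0.6388
  → value = 0.6388
|0.4100 − 0.6388| = 0.229

0.229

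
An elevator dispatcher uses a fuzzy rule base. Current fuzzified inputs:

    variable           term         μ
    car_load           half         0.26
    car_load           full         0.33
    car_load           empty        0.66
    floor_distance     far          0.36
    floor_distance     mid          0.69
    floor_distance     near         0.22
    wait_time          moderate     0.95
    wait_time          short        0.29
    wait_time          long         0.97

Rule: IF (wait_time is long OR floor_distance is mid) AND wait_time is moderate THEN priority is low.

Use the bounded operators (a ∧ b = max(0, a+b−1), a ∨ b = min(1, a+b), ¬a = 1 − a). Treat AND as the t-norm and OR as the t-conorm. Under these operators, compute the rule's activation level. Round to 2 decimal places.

0.95

firing strength: (long=0.97 OR mid=0.69) = 1.00; AND[max(0, a+b−1)] with moderate=0.95 → w = 0.95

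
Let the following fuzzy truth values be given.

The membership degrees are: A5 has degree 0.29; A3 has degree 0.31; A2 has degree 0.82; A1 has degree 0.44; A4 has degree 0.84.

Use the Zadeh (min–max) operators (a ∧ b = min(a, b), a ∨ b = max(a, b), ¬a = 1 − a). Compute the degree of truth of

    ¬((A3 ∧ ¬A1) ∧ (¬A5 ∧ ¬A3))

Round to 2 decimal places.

¬A1 = 1 − 0.44 = 0.56
A3 ∧ ¬A1 = min(a, b) on (0.31, 0.56) = 0.31
¬A5 = 1 − 0.29 = 0.71
¬A3 = 1 − 0.31 = 0.69
¬A5 ∧ ¬A3 = min(a, b) on (0.71, 0.69) = 0.69
(A3 ∧ ¬A1) ∧ (¬A5 ∧ ¬A3) = min(a, b) on (0.31, 0.69) = 0.31
¬((A3 ∧ ¬A1) ∧ (¬A5 ∧ ¬A3)) = 1 − 0.31 = 0.69

0.69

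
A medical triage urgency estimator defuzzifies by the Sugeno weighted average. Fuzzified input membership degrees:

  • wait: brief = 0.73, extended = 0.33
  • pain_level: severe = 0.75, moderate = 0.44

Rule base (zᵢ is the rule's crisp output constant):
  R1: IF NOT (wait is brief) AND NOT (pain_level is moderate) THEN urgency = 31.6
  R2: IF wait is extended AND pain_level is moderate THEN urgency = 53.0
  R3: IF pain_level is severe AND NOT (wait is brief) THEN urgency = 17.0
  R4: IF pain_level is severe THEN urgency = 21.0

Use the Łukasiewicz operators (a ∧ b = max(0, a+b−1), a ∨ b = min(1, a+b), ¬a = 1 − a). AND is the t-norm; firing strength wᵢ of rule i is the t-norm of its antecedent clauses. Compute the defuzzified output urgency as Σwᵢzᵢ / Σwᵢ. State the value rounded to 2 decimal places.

R1 (z=31.6): ¬brief=1−0.73=0.27, ¬moderate=1−0.44=0.56; AND[max(0, a+b−1)] → w = 0.00
R2 (z=53.0): extended=0.33, moderate=0.44; AND[max(0, a+b−1)] → w = 0.00
R3 (z=17.0): severe=0.75, ¬brief=1−0.73=0.27; AND[max(0, a+b−1)] → w = 0.02
R4 (z=21.0): severe=0.75 → w = 0.75
Weighted average = (0.00·31.6 + 0.00·53.0 + 0.02·17.0 + 0.75·21.0) / (0.00 + 0.00 + 0.02 + 0.75)
  = 16.0900 / 0.7700 = 20.90

20.90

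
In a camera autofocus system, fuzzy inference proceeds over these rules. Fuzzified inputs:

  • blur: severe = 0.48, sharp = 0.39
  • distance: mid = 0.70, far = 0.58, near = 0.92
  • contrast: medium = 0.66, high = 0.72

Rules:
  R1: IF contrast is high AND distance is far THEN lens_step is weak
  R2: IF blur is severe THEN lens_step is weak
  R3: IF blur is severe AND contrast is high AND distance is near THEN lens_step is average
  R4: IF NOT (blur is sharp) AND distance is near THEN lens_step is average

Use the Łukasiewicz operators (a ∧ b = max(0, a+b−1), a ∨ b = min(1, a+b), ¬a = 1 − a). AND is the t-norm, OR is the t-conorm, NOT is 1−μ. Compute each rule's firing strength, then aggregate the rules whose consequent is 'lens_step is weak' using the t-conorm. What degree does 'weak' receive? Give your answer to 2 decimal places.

R1: high=0.72, far=0.58; AND[max(0, a+b−1)] → w = 0.30
R2: severe=0.48 → w = 0.48
R3: severe=0.48, high=0.72, near=0.92; AND[max(0, a+b−1)] → w = 0.12
R4: ¬sharp=1−0.39=0.61, near=0.92; AND[max(0, a+b−1)] → w = 0.53
Rules with consequent 'weak': {R1, R2} → strengths 0.30, 0.48
Aggregate via t-conorm [min(1, a+b)]: 0.78

0.78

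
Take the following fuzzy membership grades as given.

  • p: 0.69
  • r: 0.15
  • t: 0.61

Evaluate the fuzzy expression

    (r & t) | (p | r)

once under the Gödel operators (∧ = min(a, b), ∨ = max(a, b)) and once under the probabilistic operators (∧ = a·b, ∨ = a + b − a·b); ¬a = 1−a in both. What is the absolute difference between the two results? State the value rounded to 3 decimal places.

Under Gödel:
  r & t = min(a, b) on (0.15, 0.61) = 0.15
  p | r = max(a, b) on (0.69, 0.15) = 0.69
  (r & t) | (p | r) = max(a, b) on (0.15, 0.69) = 0.69
  → value = 0.6900
Under probabilistic:
  r & t = a·b on (0.1500, 0.6100) = 0.0915
  p | r = a + b − a·b on (0.6900, 0.1500) = 0.7365
  (r & t) | (p | r) = a + b − a·b on (0.0915, 0.7365) = 0.7606
  → value = 0.7606
|0.6900 − 0.7606| = 0.071

0.071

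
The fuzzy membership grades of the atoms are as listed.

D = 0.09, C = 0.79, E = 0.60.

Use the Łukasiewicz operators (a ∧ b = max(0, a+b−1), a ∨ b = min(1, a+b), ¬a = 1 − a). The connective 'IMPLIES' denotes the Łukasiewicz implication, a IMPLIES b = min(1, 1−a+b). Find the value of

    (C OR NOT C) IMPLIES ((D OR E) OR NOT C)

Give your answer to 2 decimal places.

0.90

NOT C = 1 − 0.79 = 0.21
C OR NOT C = min(1, a+b) on (0.79, 0.21) = 1.00
D OR E = min(1, a+b) on (0.09, 0.60) = 0.69
NOT C = 1 − 0.79 = 0.21
(D OR E) OR NOT C = min(1, a+b) on (0.69, 0.21) = 0.90
(C OR NOT C) IMPLIES ((D OR E) OR NOT C)  [Łukasiewicz: min(1, 1−a+b)] with a=1.00, b=0.90 → 0.90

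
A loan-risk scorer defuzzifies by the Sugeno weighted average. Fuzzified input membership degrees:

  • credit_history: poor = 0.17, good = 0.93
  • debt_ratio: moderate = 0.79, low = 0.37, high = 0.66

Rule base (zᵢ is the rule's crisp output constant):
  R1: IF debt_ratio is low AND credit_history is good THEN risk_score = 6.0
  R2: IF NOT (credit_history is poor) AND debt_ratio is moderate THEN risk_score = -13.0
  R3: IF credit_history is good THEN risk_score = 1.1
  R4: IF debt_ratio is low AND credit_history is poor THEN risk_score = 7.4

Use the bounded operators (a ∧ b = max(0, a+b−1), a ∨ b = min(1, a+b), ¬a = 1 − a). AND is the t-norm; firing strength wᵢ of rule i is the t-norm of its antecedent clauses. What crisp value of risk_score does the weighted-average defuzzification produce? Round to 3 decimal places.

R1 (z=6.0): low=0.37, good=0.93; AND[max(0, a+b−1)] → w = 0.30
R2 (z=-13.0): ¬poor=1−0.17=0.83, moderate=0.79; AND[max(0, a+b−1)] → w = 0.62
R3 (z=1.1): good=0.93 → w = 0.93
R4 (z=7.4): low=0.37, poor=0.17; AND[max(0, a+b−1)] → w = 0.00
Weighted average = (0.30·6.0 + 0.62·-13.0 + 0.93·1.1 + 0.00·7.4) / (0.30 + 0.62 + 0.93 + 0.00)
  = -5.2370 / 1.8500 = -2.831

-2.831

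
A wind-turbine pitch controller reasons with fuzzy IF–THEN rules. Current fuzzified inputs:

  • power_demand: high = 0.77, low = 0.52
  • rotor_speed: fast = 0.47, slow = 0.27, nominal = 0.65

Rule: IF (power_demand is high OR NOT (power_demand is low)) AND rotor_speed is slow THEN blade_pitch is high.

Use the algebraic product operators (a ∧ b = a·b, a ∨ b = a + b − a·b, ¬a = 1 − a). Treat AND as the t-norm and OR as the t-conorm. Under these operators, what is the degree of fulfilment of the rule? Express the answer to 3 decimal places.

0.238

firing strength: (high=0.77 OR ¬low=1−0.52=0.48) = 0.8804; AND[a·b] with slow=0.27 → w = 0.2377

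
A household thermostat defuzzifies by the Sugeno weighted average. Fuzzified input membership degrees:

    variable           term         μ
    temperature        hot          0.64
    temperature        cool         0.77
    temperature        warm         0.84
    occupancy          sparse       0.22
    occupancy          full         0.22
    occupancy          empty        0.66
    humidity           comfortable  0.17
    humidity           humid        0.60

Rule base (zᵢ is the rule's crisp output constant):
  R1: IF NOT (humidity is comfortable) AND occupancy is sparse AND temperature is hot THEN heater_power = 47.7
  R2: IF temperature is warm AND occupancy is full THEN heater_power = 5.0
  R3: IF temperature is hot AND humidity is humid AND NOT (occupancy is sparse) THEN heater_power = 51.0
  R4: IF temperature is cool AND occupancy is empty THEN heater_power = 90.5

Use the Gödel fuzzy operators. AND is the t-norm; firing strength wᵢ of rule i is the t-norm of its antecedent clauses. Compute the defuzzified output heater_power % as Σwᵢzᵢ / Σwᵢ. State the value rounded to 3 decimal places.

R1 (z=47.7): ¬comfortable=1−0.17=0.83, sparse=0.22, hot=0.64; AND[min(a, b)] → w = 0.22
R2 (z=5.0): warm=0.84, full=0.22; AND[min(a, b)] → w = 0.22
R3 (z=51.0): hot=0.64, humid=0.60, ¬sparse=1−0.22=0.78; AND[min(a, b)] → w = 0.60
R4 (z=90.5): cool=0.77, empty=0.66; AND[min(a, b)] → w = 0.66
Weighted average = (0.22·47.7 + 0.22·5.0 + 0.60·51.0 + 0.66·90.5) / (0.22 + 0.22 + 0.60 + 0.66)
  = 101.9240 / 1.7000 = 59.955

59.955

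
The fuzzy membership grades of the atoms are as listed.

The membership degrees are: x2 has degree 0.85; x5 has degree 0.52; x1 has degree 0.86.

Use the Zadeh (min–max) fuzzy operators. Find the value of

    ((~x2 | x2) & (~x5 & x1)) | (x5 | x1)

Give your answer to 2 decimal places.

~x2 = 1 − 0.85 = 0.15
~x2 | x2 = max(a, b) on (0.15, 0.85) = 0.85
~x5 = 1 − 0.52 = 0.48
~x5 & x1 = min(a, b) on (0.48, 0.86) = 0.48
(~x2 | x2) & (~x5 & x1) = min(a, b) on (0.85, 0.48) = 0.48
x5 | x1 = max(a, b) on (0.52, 0.86) = 0.86
((~x2 | x2) & (~x5 & x1)) | (x5 | x1) = max(a, b) on (0.48, 0.86) = 0.86

0.86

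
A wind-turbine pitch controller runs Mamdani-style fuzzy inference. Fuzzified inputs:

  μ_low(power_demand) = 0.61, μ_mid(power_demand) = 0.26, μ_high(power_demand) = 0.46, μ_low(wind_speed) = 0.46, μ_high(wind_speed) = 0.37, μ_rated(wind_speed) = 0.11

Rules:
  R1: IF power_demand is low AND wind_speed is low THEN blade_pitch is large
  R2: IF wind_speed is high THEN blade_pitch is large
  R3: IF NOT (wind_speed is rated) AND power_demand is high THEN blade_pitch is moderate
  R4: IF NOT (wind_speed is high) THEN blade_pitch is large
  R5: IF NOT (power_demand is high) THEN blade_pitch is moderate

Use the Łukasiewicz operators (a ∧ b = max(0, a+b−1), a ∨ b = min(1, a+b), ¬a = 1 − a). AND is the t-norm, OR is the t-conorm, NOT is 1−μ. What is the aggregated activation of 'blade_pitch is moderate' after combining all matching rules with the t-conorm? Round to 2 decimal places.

0.89

R1: low=0.61, low=0.46; AND[max(0, a+b−1)] → w = 0.07
R2: high=0.37 → w = 0.37
R3: ¬rated=1−0.11=0.89, high=0.46; AND[max(0, a+b−1)] → w = 0.35
R4: ¬high=1−0.37=0.63 → w = 0.63
R5: ¬high=1−0.46=0.54 → w = 0.54
Rules with consequent 'moderate': {R3, R5} → strengths 0.35, 0.54
Aggregate via t-conorm [min(1, a+b)]: 0.89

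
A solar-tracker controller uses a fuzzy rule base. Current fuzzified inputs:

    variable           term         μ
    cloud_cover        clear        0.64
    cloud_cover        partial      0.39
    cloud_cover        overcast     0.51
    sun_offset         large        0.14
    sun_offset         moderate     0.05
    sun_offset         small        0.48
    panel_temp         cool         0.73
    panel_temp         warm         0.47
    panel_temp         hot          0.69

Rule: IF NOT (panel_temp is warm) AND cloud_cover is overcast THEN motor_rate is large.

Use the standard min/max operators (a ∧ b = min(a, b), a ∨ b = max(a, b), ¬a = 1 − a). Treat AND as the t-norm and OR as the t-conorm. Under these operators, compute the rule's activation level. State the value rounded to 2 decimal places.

firing strength: ¬warm=1−0.47=0.53, overcast=0.51; AND[min(a, b)] → w = 0.51

0.51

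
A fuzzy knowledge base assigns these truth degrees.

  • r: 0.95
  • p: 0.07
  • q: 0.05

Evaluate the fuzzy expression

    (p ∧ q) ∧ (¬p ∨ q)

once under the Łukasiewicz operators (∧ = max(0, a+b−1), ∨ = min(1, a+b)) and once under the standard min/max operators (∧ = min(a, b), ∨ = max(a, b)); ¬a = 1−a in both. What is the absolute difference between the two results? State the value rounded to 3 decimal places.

0.050

Under Łukasiewicz:
  p ∧ q = max(0, a+b−1) on (0.07, 0.05) = 0.00
  ¬p = 1 − 0.07 = 0.93
  ¬p ∨ q = min(1, a+b) on (0.93, 0.05) = 0.98
  (p ∧ q) ∧ (¬p ∨ q) = max(0, a+b−1) on (0.00, 0.98) = 0.00
  → value = 0.0000
Under standard min/max:
  p ∧ q = min(a, b) on (0.07, 0.05) = 0.05
  ¬p = 1 − 0.07 = 0.93
  ¬p ∨ q = max(a, b) on (0.93, 0.05) = 0.93
  (p ∧ q) ∧ (¬p ∨ q) = min(a, b) on (0.05, 0.93) = 0.05
  → value = 0.0500
|0.0000 − 0.0500| = 0.050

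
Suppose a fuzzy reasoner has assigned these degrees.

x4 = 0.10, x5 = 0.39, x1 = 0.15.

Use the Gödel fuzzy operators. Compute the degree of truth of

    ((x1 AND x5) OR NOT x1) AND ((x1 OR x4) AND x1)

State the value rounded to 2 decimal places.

x1 AND x5 = min(a, b) on (0.15, 0.39) = 0.15
NOT x1 = 1 − 0.15 = 0.85
(x1 AND x5) OR NOT x1 = max(a, b) on (0.15, 0.85) = 0.85
x1 OR x4 = max(a, b) on (0.15, 0.10) = 0.15
(x1 OR x4) AND x1 = min(a, b) on (0.15, 0.15) = 0.15
((x1 AND x5) OR NOT x1) AND ((x1 OR x4) AND x1) = min(a, b) on (0.85, 0.15) = 0.15

0.15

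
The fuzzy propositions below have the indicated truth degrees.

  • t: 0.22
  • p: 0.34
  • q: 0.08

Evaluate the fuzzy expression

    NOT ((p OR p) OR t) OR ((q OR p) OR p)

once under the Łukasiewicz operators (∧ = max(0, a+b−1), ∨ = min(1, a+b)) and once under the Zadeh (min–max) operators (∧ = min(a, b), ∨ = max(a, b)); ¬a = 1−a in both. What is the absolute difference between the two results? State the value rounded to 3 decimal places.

Under Łukasiewicz:
  p OR p = min(1, a+b) on (0.34, 0.34) = 0.68
  (p OR p) OR t = min(1, a+b) on (0.68, 0.22) = 0.90
  NOT ((p OR p) OR t) = 1 − 0.90 = 0.10
  q OR p = min(1, a+b) on (0.08, 0.34) = 0.42
  (q OR p) OR p = min(1, a+b) on (0.42, 0.34) = 0.76
  NOT ((p OR p) OR t) OR ((q OR p) OR p) = min(1, a+b) on (0.10, 0.76) = 0.86
  → value = 0.8600
Under Zadeh (min–max):
  p OR p = max(a, b) on (0.34, 0.34) = 0.34
  (p OR p) OR t = max(a, b) on (0.34, 0.22) = 0.34
  NOT ((p OR p) OR t) = 1 − 0.34 = 0.66
  q OR p = max(a, b) on (0.08, 0.34) = 0.34
  (q OR p) OR p = max(a, b) on (0.34, 0.34) = 0.34
  NOT ((p OR p) OR t) OR ((q OR p) OR p) = max(a, b) on (0.66, 0.34) = 0.66
  → value = 0.6600
|0.8600 − 0.6600| = 0.200

0.200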